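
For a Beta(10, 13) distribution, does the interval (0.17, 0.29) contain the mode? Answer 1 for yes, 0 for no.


Mode of Beta(a,b) = (a-1)/(a+b-2)
= (10-1)/(10+13-2) = 0.4286
Check: 0.17 <= 0.4286 <= 0.29?
Result: 0

0


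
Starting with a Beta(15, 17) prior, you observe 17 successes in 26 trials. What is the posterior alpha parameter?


For a Beta-Binomial conjugate model:
Posterior alpha = prior alpha + number of successes
= 15 + 17 = 32

32


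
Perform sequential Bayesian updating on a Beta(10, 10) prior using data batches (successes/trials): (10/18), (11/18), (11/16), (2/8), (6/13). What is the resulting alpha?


Accumulate successes: 40
Posterior alpha = prior alpha + sum of successes
= 10 + 40 = 50

50


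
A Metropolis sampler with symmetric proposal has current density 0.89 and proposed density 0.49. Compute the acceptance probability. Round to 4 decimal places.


For symmetric proposals, acceptance = min(1, pi(x*)/pi(x))
= min(1, 0.49/0.89)
= min(1, 0.5506) = 0.5506

0.5506


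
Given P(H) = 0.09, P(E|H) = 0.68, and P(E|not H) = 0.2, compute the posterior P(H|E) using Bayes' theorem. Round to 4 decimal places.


By Bayes' theorem: P(H|E) = P(E|H)*P(H) / P(E)
P(E) = P(E|H)*P(H) + P(E|not H)*P(not H)
P(E) = 0.68*0.09 + 0.2*0.91 = 0.2432
P(H|E) = 0.68*0.09 / 0.2432 = 0.2516

0.2516


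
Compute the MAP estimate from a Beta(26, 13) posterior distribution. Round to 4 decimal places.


MAP = mode of Beta distribution
= (alpha - 1)/(alpha + beta - 2)
= (26-1)/(26+13-2)
= 25/37 = 0.6757

0.6757


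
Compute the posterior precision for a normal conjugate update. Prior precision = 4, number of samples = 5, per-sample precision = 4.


tau_post = tau_0 + n * tau
= 4 + 5 * 4 = 24

24


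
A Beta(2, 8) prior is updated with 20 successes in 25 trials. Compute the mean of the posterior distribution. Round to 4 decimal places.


After update: Beta(22, 13)
Mean = 22 / (22 + 13) = 22 / 35
= 0.6286

0.6286


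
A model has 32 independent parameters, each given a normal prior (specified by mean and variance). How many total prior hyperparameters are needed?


Each normal prior needs 2 hyperparameters (mean and variance).
Total = 2 * 32 = 64

64


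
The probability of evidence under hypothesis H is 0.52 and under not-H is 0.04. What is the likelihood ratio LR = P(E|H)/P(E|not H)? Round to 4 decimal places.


LR = 0.52 / 0.04
= 13.0

13.0


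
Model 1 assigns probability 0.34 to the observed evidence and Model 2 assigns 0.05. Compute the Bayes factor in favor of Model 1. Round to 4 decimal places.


BF = P(data|M1) / P(data|M2)
= 0.34 / 0.05 = 6.8

6.8


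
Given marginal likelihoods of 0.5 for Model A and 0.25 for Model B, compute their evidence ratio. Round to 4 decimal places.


Ratio = ML(A) / ML(B) = 0.5/0.25
= 2.0

2.0


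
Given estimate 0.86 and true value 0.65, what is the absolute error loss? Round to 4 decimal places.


Absolute error = |estimate - true|
= |0.21| = 0.21

0.21


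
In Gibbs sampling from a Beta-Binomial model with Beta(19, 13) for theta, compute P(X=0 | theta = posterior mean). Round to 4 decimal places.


Posterior mean = alpha/(alpha+beta) = 19/32 = 0.5938
P(X=0|theta=mean) = 1 - theta = 0.4062

0.4062


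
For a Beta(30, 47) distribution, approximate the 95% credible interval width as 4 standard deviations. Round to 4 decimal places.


Variance of Beta(a,b) = ab / ((a+b)^2 * (a+b+1))
= 30*47 / ((77)^2 * 78)
= 0.003
SD = sqrt(0.003) = 0.0552
Width = 4 * SD = 0.2209

0.2209


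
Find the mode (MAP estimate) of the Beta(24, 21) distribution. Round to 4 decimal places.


For Beta(a,b) with a,b > 1:
Mode = (a-1)/(a+b-2) = (24-1)/(45-2)
= 23/43 = 0.5349

0.5349


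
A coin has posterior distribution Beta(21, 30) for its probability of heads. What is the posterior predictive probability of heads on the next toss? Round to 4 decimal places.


Posterior predictive = E[theta] = alpha/(alpha+beta)
= 21/51
= 0.4118

0.4118


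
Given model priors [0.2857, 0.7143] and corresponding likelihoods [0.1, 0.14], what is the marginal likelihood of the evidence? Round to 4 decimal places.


P(E) = sum_i P(M_i) P(E|M_i)
= 0.0286 + 0.1
= 0.1286

0.1286


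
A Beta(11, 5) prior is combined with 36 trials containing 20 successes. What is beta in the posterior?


In conjugate updating:
beta_posterior = beta_prior + (n - k)
= 5 + (36 - 20)
= 5 + 16 = 21

21


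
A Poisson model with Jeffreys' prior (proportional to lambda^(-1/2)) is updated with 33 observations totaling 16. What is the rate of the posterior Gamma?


Posterior = Gamma(0.5 + S, n)
= Gamma(0.5 + 16, 33)
Posterior rate = 0 + n = 33

33.0


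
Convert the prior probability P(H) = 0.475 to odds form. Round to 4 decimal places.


P(not H) = 1 - 0.475 = 0.525
Odds = 0.475 / 0.525 = 0.9048

0.9048


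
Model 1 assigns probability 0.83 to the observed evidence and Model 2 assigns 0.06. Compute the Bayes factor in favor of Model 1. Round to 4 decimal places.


BF = P(data|M1) / P(data|M2)
= 0.83 / 0.06 = 13.8333

13.8333


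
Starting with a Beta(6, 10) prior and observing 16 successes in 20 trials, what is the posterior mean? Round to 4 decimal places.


Posterior parameters: alpha = 6 + 16 = 22
beta = 10 + 4 = 14
Posterior mean = alpha / (alpha + beta) = 22 / 36
= 0.6111

0.6111


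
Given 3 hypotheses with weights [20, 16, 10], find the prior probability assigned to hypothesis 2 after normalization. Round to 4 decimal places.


To normalize, divide each weight by the sum of all weights.
Sum = 46
Prior(H2) = 16/46 = 0.3478

0.3478


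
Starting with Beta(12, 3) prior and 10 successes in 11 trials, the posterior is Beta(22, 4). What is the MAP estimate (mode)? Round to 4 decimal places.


The mode of Beta(a, b) when a > 1 and b > 1 is (a-1)/(a+b-2)
= (22 - 1) / (22 + 4 - 2)
= 21 / 24
= 0.875

0.875


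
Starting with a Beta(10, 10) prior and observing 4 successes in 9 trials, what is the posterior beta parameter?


Posterior beta = prior beta + failures
Failures = 9 - 4 = 5
beta_post = 10 + 5 = 15

15


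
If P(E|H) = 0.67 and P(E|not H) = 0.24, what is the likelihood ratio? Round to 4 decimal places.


Likelihood ratio = P(E|H) / P(E|not H)
= 0.67 / 0.24
= 2.7917

2.7917


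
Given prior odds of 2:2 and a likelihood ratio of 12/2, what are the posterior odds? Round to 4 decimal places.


Posterior odds = prior odds * LR
Prior odds = 2/2 = 1.0
LR = 12/2 = 6.0
Posterior odds = 1.0 * 6.0 = 6.0

6.0


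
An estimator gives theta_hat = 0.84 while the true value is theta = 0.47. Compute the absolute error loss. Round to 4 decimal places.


The absolute error loss is |theta_hat - theta|
= |0.84 - 0.47|
= 0.37

0.37


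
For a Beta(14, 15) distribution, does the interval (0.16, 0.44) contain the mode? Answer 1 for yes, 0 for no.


Mode of Beta(a,b) = (a-1)/(a+b-2)
= (14-1)/(14+15-2) = 0.4815
Check: 0.16 <= 0.4815 <= 0.44?
Result: 0

0


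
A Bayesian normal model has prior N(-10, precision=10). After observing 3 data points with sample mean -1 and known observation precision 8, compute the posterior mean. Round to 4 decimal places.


Posterior mean = (prior_precision * prior_mean + n * data_precision * data_mean) / (prior_precision + n * data_precision)
Numerator = 10*-10 + 3*8*-1 = -124
Denominator = 10 + 3*8 = 34
Posterior mean = -3.6471

-3.6471


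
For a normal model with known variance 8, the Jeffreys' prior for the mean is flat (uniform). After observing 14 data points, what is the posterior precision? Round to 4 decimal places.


Jeffreys' prior for normal mean (known variance) is flat.
Prior precision = 0.
Posterior precision = prior_prec + n/sigma^2 = 0 + 14/8
= 1.75

1.75


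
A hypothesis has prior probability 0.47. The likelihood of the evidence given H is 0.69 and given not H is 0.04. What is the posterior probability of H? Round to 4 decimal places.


Using Bayes' theorem:
P(E) = 0.47 * 0.69 + 0.53 * 0.04
P(E) = 0.3455
P(H|E) = (0.47 * 0.69) / 0.3455 = 0.9386

0.9386


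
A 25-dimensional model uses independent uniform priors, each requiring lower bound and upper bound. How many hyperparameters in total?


Per parameter: 2 (lower bound and upper bound).
Total = 25 * 2 = 50

50


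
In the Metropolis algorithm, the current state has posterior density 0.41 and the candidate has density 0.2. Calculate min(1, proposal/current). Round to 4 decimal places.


Ratio = 0.2/0.41 = 0.4878
Acceptance probability = min(1, 0.4878)
= 0.4878

0.4878


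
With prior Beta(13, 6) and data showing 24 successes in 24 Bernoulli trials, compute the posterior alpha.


Conjugate update: alpha_posterior = alpha_prior + k
= 13 + 24 = 37

37


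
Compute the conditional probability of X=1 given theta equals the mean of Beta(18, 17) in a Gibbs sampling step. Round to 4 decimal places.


Mean of Beta(18, 17) = 0.5143
P(X=1 | theta=0.5143) = 0.5143

0.5143


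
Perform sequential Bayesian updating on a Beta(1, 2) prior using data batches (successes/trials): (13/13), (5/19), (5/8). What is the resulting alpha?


Accumulate successes: 23
Posterior alpha = prior alpha + sum of successes
= 1 + 23 = 24

24


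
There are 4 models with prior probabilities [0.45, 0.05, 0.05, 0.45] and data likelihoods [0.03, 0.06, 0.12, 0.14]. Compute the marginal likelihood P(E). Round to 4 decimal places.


P(E) = sum over models of P(M_i) * P(E|M_i)
= 0.45*0.03 + 0.05*0.06 + 0.05*0.12 + 0.45*0.14
= 0.0855

0.0855


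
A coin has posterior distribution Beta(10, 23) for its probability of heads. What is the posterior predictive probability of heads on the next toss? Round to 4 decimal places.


Posterior predictive = E[theta] = alpha/(alpha+beta)
= 10/33
= 0.303

0.303


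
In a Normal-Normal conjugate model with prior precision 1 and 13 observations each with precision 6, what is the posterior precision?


Posterior precision = prior precision + n * observation precision
= 1 + 13 * 6
= 1 + 78 = 79

79


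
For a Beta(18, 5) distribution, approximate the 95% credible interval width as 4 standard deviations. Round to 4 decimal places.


Variance of Beta(a,b) = ab / ((a+b)^2 * (a+b+1))
= 18*5 / ((23)^2 * 24)
= 0.0071
SD = sqrt(0.0071) = 0.0842
Width = 4 * SD = 0.3368

0.3368


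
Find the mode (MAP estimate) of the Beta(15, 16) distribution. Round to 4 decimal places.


For Beta(a,b) with a,b > 1:
Mode = (a-1)/(a+b-2) = (15-1)/(31-2)
= 14/29 = 0.4828

0.4828


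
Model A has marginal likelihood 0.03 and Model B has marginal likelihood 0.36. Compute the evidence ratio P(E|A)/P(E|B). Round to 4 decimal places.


Evidence ratio = P(E|A) / P(E|B)
= 0.03 / 0.36
= 0.0833

0.0833


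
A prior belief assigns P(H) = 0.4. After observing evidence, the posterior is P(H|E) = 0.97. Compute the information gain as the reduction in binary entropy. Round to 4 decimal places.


H(prior) = -0.4*log2(0.4) - 0.6*log2(0.6)
= 0.971
H(post) = -0.97*log2(0.97) - 0.03*log2(0.03)
= 0.1944
IG = 0.971 - 0.1944 = 0.7766

0.7766


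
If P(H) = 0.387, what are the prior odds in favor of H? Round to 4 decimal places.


Prior odds = P(H) / (1 - P(H))
= 0.387 / 0.613
= 0.6313

0.6313


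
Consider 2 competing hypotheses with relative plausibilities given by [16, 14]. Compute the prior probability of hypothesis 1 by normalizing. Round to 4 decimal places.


Sum of weights = 16 + 14 = 30
Normalized prior for H1 = 16 / 30
= 0.5333

0.5333


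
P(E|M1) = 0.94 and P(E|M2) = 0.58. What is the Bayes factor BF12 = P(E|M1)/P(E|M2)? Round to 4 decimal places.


Bayes factor BF12 = P(E|M1) / P(E|M2)
= 0.94 / 0.58
= 1.6207

1.6207


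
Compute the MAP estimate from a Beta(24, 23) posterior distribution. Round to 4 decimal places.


MAP = mode of Beta distribution
= (alpha - 1)/(alpha + beta - 2)
= (24-1)/(24+23-2)
= 23/45 = 0.5111

0.5111


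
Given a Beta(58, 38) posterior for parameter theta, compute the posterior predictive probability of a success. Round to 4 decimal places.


For a Beta-Bernoulli model, the predictive probability is the mean:
P(success) = 58/(58+38) = 58/96 = 0.6042

0.6042


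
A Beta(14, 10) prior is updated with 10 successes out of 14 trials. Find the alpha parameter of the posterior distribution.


In the Beta-Binomial conjugate update:
alpha_post = alpha_prior + successes
= 14 + 10
= 24

24


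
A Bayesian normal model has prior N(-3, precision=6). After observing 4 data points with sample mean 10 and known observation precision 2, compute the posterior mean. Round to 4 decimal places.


Posterior mean = (prior_precision * prior_mean + n * data_precision * data_mean) / (prior_precision + n * data_precision)
Numerator = 6*-3 + 4*2*10 = 62
Denominator = 6 + 4*2 = 14
Posterior mean = 4.4286

4.4286


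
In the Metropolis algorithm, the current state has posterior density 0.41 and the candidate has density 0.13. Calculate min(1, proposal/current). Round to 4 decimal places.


Ratio = 0.13/0.41 = 0.3171
Acceptance probability = min(1, 0.3171)
= 0.3171

0.3171


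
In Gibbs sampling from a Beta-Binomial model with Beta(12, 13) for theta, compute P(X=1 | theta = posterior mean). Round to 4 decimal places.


Posterior mean = alpha/(alpha+beta) = 12/25 = 0.48
P(X=1|theta=mean) = theta = 0.48

0.48


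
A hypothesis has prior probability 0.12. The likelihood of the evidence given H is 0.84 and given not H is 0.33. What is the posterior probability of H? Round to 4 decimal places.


Using Bayes' theorem:
P(E) = 0.12 * 0.84 + 0.88 * 0.33
P(E) = 0.3912
P(H|E) = (0.12 * 0.84) / 0.3912 = 0.2577

0.2577


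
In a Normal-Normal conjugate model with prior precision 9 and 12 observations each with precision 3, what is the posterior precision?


Posterior precision = prior precision + n * observation precision
= 9 + 12 * 3
= 9 + 36 = 45

45


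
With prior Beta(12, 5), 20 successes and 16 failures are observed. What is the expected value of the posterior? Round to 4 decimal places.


Posterior = Beta(32, 21)
E[theta] = alpha/(alpha+beta)
= 32/53 = 0.6038

0.6038


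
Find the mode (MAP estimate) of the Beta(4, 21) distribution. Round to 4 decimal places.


For Beta(a,b) with a,b > 1:
Mode = (a-1)/(a+b-2) = (4-1)/(25-2)
= 3/23 = 0.1304

0.1304


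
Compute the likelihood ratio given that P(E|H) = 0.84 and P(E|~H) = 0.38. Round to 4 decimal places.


LR = P(E|H) / P(E|~H)
= 0.84 / 0.38 = 2.2105

2.2105


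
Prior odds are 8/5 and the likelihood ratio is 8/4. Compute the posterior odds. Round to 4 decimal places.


Posterior odds = prior odds * likelihood ratio
= (8/5) * (8/4)
= 64 / 20
= 3.2

3.2


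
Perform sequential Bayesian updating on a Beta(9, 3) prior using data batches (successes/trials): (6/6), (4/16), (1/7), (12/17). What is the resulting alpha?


Accumulate successes: 23
Posterior alpha = prior alpha + sum of successes
= 9 + 23 = 32

32


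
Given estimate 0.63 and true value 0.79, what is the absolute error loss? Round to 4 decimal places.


Absolute error = |estimate - true|
= |-0.16| = 0.16

0.16


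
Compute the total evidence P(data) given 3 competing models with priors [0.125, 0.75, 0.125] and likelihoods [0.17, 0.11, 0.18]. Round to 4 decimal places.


Marginal likelihood = sum P(model_i) * P(data|model_i)
Model 1: 0.125 * 0.17 = 0.0213
Model 2: 0.75 * 0.11 = 0.0825
Model 3: 0.125 * 0.18 = 0.0225
Total = 0.1263

0.1263


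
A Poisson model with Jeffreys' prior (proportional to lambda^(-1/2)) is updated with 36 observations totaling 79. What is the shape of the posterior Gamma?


Posterior = Gamma(0.5 + S, n)
= Gamma(0.5 + 79, 36)
Posterior shape = 0.5 + S = 0.5 + 79 = 79.5

79.5


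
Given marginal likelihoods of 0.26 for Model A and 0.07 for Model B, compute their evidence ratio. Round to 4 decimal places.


Ratio = ML(A) / ML(B) = 0.26/0.07
= 3.7143

3.7143


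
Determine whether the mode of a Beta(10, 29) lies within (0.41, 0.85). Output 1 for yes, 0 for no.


First find the mode: (a-1)/(a+b-2) = 0.2432
Is 0.2432 in (0.41, 0.85)? 0

0


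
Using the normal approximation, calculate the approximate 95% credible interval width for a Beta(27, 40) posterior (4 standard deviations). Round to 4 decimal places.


Var(Beta) = 27*40/(67^2 * 68) = 0.0035
SD = 0.0595
Width ~ 4*SD = 0.2379

0.2379


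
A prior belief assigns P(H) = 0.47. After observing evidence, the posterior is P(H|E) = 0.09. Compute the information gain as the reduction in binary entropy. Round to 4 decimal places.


H(prior) = -0.47*log2(0.47) - 0.53*log2(0.53)
= 0.9974
H(post) = -0.09*log2(0.09) - 0.91*log2(0.91)
= 0.4365
IG = 0.9974 - 0.4365 = 0.5609

0.5609


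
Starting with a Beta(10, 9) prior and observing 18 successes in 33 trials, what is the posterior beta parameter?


Posterior beta = prior beta + failures
Failures = 33 - 18 = 15
beta_post = 9 + 15 = 24

24


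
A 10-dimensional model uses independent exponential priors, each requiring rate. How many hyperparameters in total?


Per parameter: 1 (rate).
Total = 10 * 1 = 10

10


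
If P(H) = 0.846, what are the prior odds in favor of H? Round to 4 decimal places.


Prior odds = P(H) / (1 - P(H))
= 0.846 / 0.154
= 5.4935

5.4935


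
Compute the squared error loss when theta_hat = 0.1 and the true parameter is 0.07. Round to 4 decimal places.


L = (theta_hat - theta_true)^2
= (0.1 - 0.07)^2
= 0.03^2 = 0.0009

0.0009


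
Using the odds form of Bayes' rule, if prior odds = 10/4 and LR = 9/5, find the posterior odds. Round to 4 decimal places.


Bayes' rule in odds form: posterior odds = prior odds * LR
= (10 * 9) / (4 * 5)
= 90/20 = 4.5

4.5


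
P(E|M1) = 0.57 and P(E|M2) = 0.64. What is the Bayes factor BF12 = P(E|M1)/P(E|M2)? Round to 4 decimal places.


Bayes factor BF12 = P(E|M1) / P(E|M2)
= 0.57 / 0.64
= 0.8906

0.8906


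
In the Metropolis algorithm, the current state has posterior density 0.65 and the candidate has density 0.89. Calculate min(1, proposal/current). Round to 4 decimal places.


Ratio = 0.89/0.65 = 1.3692
Acceptance probability = min(1, 1.3692)
= 1.0

1.0


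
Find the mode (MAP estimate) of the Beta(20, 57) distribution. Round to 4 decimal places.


For Beta(a,b) with a,b > 1:
Mode = (a-1)/(a+b-2) = (20-1)/(77-2)
= 19/75 = 0.2533

0.2533


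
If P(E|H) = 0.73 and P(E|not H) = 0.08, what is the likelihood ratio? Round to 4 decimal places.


Likelihood ratio = P(E|H) / P(E|not H)
= 0.73 / 0.08
= 9.125

9.125


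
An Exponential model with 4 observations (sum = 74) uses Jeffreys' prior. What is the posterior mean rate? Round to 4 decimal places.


Posterior Gamma(4, 74)
E[lambda] = 4/74 = 0.0541

0.0541


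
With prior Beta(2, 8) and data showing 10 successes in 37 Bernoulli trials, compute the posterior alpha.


Conjugate update: alpha_posterior = alpha_prior + k
= 2 + 10 = 12

12


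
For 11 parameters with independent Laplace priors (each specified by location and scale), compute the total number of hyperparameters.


A Laplace prior has 2 hyperparameters per parameter.
Total = 11 * 2 = 22

22


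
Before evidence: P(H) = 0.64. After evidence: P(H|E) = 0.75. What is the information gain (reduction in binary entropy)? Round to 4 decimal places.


Prior entropy = 0.9427
Posterior entropy = 0.8113
Information gain = 0.9427 - 0.8113 = 0.1314

0.1314


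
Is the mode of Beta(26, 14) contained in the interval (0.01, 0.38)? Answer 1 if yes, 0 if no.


Mode = (a-1)/(a+b-2) = 25/38 = 0.6579
Interval: (0.01, 0.38)
Contains mode? 0

0


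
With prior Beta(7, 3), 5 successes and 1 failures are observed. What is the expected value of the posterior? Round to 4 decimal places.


Posterior = Beta(12, 4)
E[theta] = alpha/(alpha+beta)
= 12/16 = 0.75

0.75


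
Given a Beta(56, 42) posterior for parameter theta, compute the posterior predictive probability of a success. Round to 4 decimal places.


For a Beta-Bernoulli model, the predictive probability is the mean:
P(success) = 56/(56+42) = 56/98 = 0.5714

0.5714


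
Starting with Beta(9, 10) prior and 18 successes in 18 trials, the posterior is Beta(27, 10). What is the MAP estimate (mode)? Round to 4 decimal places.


The mode of Beta(a, b) when a > 1 and b > 1 is (a-1)/(a+b-2)
= (27 - 1) / (27 + 10 - 2)
= 26 / 35
= 0.7429

0.7429


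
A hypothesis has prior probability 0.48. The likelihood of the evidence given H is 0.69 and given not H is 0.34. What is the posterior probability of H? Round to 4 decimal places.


Using Bayes' theorem:
P(E) = 0.48 * 0.69 + 0.52 * 0.34
P(E) = 0.508
P(H|E) = (0.48 * 0.69) / 0.508 = 0.652

0.652


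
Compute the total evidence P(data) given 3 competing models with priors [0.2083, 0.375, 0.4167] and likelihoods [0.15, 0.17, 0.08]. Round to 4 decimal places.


Marginal likelihood = sum P(model_i) * P(data|model_i)
Model 1: 0.2083 * 0.15 = 0.0312
Model 2: 0.375 * 0.17 = 0.0638
Model 3: 0.4167 * 0.08 = 0.0333
Total = 0.1283

0.1283


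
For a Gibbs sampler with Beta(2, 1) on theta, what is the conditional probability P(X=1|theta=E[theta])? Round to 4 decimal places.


E[theta] = 2/(2+1) = 0.6667
P(X=1|theta) = theta = 0.6667

0.6667


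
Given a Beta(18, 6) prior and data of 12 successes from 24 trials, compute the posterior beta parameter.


Number of failures = 24 - 12 = 12
Posterior beta = 6 + 12 = 18

18


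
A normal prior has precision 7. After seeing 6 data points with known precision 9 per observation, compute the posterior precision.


In the conjugate normal model, precisions add:
tau_posterior = tau_prior + n * tau_data
= 7 + 6*9 = 61

61


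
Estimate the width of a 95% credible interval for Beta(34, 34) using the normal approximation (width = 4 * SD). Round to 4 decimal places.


For Beta(a,b): Var = ab/((a+b)^2(a+b+1))
Var = 0.0036, SD = 0.0602
Approximate 95% CI width = 4 * 0.0602 = 0.2408

0.2408


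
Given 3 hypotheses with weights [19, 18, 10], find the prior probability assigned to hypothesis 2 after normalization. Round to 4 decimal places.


To normalize, divide each weight by the sum of all weights.
Sum = 47
Prior(H2) = 18/47 = 0.383

0.383


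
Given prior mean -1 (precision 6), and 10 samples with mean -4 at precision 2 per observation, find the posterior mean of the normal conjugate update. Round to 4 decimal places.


The posterior mean is a precision-weighted average of prior and data.
Post. prec. = 6 + 20 = 26
Post. mean = (-6 + -80)/26 = -86/26 = -3.3077

-3.3077


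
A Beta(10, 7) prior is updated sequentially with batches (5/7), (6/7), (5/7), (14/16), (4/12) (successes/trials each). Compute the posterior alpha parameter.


Sequential conjugate updating is equivalent to a single batch update.
Total successes across all batches = 34
alpha_posterior = alpha_prior + total_successes = 10 + 34
= 44

44


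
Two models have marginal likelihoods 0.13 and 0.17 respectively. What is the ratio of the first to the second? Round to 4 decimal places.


Evidence ratio = 0.13 / 0.17
= 0.7647

0.7647


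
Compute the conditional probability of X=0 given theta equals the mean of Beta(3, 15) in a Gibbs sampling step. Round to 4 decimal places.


Mean of Beta(3, 15) = 0.1667
P(X=0 | theta=0.1667) = 0.8333

0.8333


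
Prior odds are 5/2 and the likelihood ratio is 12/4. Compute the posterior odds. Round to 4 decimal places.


Posterior odds = prior odds * likelihood ratio
= (5/2) * (12/4)
= 60 / 8
= 7.5

7.5


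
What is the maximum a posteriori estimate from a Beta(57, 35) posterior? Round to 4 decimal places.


The MAP estimate equals the mode of the distribution.
Mode of Beta(a,b) = (a-1)/(a+b-2)
= 56/90
= 0.6222

0.6222


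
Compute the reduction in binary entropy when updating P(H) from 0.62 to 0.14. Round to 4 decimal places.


H_before = -p*log2(p) - (1-p)*log2(1-p) for p=0.62: 0.958
H_after for p=0.14: 0.5842
Reduction = 0.958 - 0.5842 = 0.3738

0.3738


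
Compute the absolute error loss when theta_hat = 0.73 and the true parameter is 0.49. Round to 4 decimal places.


L = |theta_hat - theta_true|
= |0.73 - 0.49| = 0.24

0.24


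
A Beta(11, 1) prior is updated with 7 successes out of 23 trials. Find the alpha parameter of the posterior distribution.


In the Beta-Binomial conjugate update:
alpha_post = alpha_prior + successes
= 11 + 7
= 18

18


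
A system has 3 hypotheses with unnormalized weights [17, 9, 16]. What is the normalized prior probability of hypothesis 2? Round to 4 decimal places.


The normalized prior is the weight divided by the total.
Total weight = 42
P(H2) = 9 / 42 = 0.2143

0.2143


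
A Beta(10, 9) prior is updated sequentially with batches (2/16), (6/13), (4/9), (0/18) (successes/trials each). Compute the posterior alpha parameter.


Sequential conjugate updating is equivalent to a single batch update.
Total successes across all batches = 12
alpha_posterior = alpha_prior + total_successes = 10 + 12
= 22

22


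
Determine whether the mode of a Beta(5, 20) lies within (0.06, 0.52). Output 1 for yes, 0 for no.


First find the mode: (a-1)/(a+b-2) = 0.1739
Is 0.1739 in (0.06, 0.52)? 1

1


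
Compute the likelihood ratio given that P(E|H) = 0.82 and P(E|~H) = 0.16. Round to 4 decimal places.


LR = P(E|H) / P(E|~H)
= 0.82 / 0.16 = 5.125

5.125


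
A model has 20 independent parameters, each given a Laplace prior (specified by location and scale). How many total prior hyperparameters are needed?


Each Laplace prior needs 2 hyperparameters (location and scale).
Total = 2 * 20 = 40

40


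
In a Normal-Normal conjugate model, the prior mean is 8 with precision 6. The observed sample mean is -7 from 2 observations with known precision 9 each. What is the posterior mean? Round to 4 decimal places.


Posterior precision = tau0 + n*tau = 6 + 2*9 = 24
Posterior mean = (tau0*mu0 + n*tau*xbar) / posterior_precision
= (6*8 + 2*9*-7) / 24
= -78 / 24 = -3.25

-3.25


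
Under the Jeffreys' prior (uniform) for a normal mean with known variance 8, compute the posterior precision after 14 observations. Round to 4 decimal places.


Prior precision = 0 (flat prior).
Post. prec. = 0 + n/var = 14/8 = 1.75

1.75


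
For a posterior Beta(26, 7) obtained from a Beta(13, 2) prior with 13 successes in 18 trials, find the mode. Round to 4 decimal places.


Mode = (alpha - 1) / (alpha + beta - 2)
= 25 / 31
= 0.8065

0.8065


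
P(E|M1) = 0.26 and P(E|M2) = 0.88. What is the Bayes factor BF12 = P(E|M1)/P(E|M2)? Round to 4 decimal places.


Bayes factor BF12 = P(E|M1) / P(E|M2)
= 0.26 / 0.88
= 0.2955

0.2955


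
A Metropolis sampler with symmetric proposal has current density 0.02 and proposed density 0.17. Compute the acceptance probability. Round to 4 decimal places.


For symmetric proposals, acceptance = min(1, pi(x*)/pi(x))
= min(1, 0.17/0.02)
= min(1, 8.5) = 1.0

1.0


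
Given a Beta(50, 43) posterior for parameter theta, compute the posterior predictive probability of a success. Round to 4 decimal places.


For a Beta-Bernoulli model, the predictive probability is the mean:
P(success) = 50/(50+43) = 50/93 = 0.5376

0.5376


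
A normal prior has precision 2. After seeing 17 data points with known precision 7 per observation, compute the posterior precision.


In the conjugate normal model, precisions add:
tau_posterior = tau_prior + n * tau_data
= 2 + 17*7 = 121

121


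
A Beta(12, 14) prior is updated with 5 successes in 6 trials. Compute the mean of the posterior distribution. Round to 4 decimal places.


After update: Beta(17, 15)
Mean = 17 / (17 + 15) = 17 / 32
= 0.5312

0.5312


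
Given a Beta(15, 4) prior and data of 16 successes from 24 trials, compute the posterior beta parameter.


Number of failures = 24 - 16 = 8
Posterior beta = 4 + 8 = 12

12


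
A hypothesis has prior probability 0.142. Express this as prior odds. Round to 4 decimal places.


Odds = P(H) / P(not H) = 0.142 / 0.858
= 0.1655

0.1655


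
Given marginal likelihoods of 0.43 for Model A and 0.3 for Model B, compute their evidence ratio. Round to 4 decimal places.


Ratio = ML(A) / ML(B) = 0.43/0.3
= 1.4333

1.4333


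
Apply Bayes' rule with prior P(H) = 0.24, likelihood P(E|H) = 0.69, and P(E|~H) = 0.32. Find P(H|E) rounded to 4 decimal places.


Step 1: Compute marginal P(E) = P(E|H)P(H) + P(E|~H)P(~H)
= 0.69*0.24 + 0.32*0.76 = 0.4088
Step 2: P(H|E) = P(E|H)P(H)/P(E) = 0.1656/0.4088
= 0.4051

0.4051


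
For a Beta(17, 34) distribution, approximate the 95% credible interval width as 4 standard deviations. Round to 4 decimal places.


Variance of Beta(a,b) = ab / ((a+b)^2 * (a+b+1))
= 17*34 / ((51)^2 * 52)
= 0.0043
SD = sqrt(0.0043) = 0.0654
Width = 4 * SD = 0.2615

0.2615


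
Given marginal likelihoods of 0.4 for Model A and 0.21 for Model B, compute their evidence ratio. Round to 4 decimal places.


Ratio = ML(A) / ML(B) = 0.4/0.21
= 1.9048

1.9048


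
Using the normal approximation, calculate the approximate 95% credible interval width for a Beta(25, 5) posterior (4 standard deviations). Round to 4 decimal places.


Var(Beta) = 25*5/(30^2 * 31) = 0.0045
SD = 0.0669
Width ~ 4*SD = 0.2677

0.2677


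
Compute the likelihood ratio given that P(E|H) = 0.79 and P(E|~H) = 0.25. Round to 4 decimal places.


LR = P(E|H) / P(E|~H)
= 0.79 / 0.25 = 3.16

3.16


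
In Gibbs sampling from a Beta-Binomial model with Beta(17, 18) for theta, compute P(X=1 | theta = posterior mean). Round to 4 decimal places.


Posterior mean = alpha/(alpha+beta) = 17/35 = 0.4857
P(X=1|theta=mean) = theta = 0.4857

0.4857


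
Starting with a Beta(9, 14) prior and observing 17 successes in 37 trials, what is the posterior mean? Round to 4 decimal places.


Posterior parameters: alpha = 9 + 17 = 26
beta = 14 + 20 = 34
Posterior mean = alpha / (alpha + beta) = 26 / 60
= 0.4333

0.4333


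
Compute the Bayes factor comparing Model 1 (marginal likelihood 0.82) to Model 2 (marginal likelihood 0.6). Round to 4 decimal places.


BF12 = marginal likelihood of M1 / marginal likelihood of M2
= 0.82/0.6
= 1.3667

1.3667


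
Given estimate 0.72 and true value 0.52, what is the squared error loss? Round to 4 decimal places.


Squared error = (estimate - true)^2
Difference = 0.2
Loss = 0.2^2 = 0.04

0.04


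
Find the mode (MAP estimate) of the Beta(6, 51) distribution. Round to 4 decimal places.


For Beta(a,b) with a,b > 1:
Mode = (a-1)/(a+b-2) = (6-1)/(57-2)
= 5/55 = 0.0909

0.0909


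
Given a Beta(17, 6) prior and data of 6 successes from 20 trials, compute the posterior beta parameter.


Number of failures = 20 - 6 = 14
Posterior beta = 6 + 14 = 20

20


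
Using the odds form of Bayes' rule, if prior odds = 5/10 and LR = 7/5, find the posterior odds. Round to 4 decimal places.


Bayes' rule in odds form: posterior odds = prior odds * LR
= (5 * 7) / (10 * 5)
= 35/50 = 0.7

0.7


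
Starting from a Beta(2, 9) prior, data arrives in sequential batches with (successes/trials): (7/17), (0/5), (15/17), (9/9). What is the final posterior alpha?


In sequential Bayesian updating, we sum all successes.
Total successes = 31
Final alpha = 2 + 31 = 33

33


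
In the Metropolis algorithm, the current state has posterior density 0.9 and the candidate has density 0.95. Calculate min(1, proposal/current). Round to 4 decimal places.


Ratio = 0.95/0.9 = 1.0556
Acceptance probability = min(1, 1.0556)
= 1.0

1.0


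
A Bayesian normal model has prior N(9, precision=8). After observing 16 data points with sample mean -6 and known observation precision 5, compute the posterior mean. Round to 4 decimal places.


Posterior mean = (prior_precision * prior_mean + n * data_precision * data_mean) / (prior_precision + n * data_precision)
Numerator = 8*9 + 16*5*-6 = -408
Denominator = 8 + 16*5 = 88
Posterior mean = -4.6364

-4.6364


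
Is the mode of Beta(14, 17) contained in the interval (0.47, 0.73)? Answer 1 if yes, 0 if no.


Mode = (a-1)/(a+b-2) = 13/29 = 0.4483
Interval: (0.47, 0.73)
Contains mode? 0

0


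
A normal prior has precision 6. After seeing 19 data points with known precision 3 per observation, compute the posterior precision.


In the conjugate normal model, precisions add:
tau_posterior = tau_prior + n * tau_data
= 6 + 19*3 = 63

63


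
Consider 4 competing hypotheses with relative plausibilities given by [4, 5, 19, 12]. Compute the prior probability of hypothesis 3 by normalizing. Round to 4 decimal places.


Sum of weights = 4 + 5 + 19 + 12 = 40
Normalized prior for H3 = 19 / 40
= 0.475

0.475


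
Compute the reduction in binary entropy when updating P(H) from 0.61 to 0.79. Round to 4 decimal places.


H_before = -p*log2(p) - (1-p)*log2(1-p) for p=0.61: 0.9648
H_after for p=0.79: 0.7415
Reduction = 0.9648 - 0.7415 = 0.2233

0.2233


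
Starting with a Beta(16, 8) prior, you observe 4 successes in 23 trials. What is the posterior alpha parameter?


For a Beta-Binomial conjugate model:
Posterior alpha = prior alpha + number of successes
= 16 + 4 = 20

20


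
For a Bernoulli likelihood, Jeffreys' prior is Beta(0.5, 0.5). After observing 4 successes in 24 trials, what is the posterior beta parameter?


Jeffreys' prior for Bernoulli is Beta(0.5, 0.5).
Posterior is Beta(0.5 + k, 0.5 + n - k).
Posterior beta = 0.5 + (n - k) = 0.5 + 20 = 20.5

20.5


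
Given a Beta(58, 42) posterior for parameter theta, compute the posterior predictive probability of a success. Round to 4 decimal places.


For a Beta-Bernoulli model, the predictive probability is the mean:
P(success) = 58/(58+42) = 58/100 = 0.58

0.58


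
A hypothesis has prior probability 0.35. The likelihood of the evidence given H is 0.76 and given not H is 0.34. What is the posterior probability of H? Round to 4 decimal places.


Using Bayes' theorem:
P(E) = 0.35 * 0.76 + 0.65 * 0.34
P(E) = 0.487
P(H|E) = (0.35 * 0.76) / 0.487 = 0.5462

0.5462


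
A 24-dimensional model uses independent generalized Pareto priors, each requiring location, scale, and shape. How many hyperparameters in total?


Per parameter: 3 (location, scale, and shape).
Total = 24 * 3 = 72

72


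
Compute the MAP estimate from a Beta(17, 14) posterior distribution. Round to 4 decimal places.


MAP = mode of Beta distribution
= (alpha - 1)/(alpha + beta - 2)
= (17-1)/(17+14-2)
= 16/29 = 0.5517

0.5517


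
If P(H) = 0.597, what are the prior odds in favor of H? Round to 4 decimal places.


Prior odds = P(H) / (1 - P(H))
= 0.597 / 0.403
= 1.4814

1.4814


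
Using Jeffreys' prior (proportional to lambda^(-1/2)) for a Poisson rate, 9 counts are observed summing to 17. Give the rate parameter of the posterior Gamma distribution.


Conjugate update: Gamma(prior_shape + S, prior_rate + n).
Prior shape = 0.5, prior rate = 0.
Posterior rate = 0 + n = 9

9.0


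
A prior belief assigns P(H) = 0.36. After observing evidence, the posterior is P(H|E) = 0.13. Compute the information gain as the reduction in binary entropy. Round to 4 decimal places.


H(prior) = -0.36*log2(0.36) - 0.64*log2(0.64)
= 0.9427
H(post) = -0.13*log2(0.13) - 0.87*log2(0.87)
= 0.5574
IG = 0.9427 - 0.5574 = 0.3852

0.3852


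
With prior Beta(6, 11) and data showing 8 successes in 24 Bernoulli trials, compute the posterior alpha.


Conjugate update: alpha_posterior = alpha_prior + k
= 6 + 8 = 14

14


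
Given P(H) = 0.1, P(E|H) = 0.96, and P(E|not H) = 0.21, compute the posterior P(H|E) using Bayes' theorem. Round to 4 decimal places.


By Bayes' theorem: P(H|E) = P(E|H)*P(H) / P(E)
P(E) = P(E|H)*P(H) + P(E|not H)*P(not H)
P(E) = 0.96*0.1 + 0.21*0.9 = 0.285
P(H|E) = 0.96*0.1 / 0.285 = 0.3368

0.3368


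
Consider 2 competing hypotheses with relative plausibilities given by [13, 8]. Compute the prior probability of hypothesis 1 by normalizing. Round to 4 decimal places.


Sum of weights = 13 + 8 = 21
Normalized prior for H1 = 13 / 21
= 0.619

0.619


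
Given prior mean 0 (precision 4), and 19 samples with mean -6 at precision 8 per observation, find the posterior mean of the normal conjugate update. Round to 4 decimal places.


The posterior mean is a precision-weighted average of prior and data.
Post. prec. = 4 + 152 = 156
Post. mean = (0 + -912)/156 = -912/156 = -5.8462

-5.8462


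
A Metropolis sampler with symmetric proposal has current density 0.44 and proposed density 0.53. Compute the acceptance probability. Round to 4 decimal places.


For symmetric proposals, acceptance = min(1, pi(x*)/pi(x))
= min(1, 0.53/0.44)
= min(1, 1.2045) = 1.0

1.0


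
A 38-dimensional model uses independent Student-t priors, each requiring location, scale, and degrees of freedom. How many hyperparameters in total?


Per parameter: 3 (location, scale, and degrees of freedom).
Total = 38 * 3 = 114

114


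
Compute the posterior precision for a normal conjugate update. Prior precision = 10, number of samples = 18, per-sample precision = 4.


tau_post = tau_0 + n * tau
= 10 + 18 * 4 = 82

82


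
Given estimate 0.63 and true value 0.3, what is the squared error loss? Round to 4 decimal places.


Squared error = (estimate - true)^2
Difference = 0.33
Loss = 0.33^2 = 0.1089

0.1089


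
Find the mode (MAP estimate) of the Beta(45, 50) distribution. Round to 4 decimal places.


For Beta(a,b) with a,b > 1:
Mode = (a-1)/(a+b-2) = (45-1)/(95-2)
= 44/93 = 0.4731

0.4731


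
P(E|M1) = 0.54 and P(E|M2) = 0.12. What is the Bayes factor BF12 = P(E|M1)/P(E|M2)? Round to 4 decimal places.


Bayes factor BF12 = P(E|M1) / P(E|M2)
= 0.54 / 0.12
= 4.5

4.5


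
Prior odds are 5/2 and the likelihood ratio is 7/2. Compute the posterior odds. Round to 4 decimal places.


Posterior odds = prior odds * likelihood ratio
= (5/2) * (7/2)
= 35 / 4
= 8.75

8.75


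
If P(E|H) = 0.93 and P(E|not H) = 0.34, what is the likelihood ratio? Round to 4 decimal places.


Likelihood ratio = P(E|H) / P(E|not H)
= 0.93 / 0.34
= 2.7353

2.7353


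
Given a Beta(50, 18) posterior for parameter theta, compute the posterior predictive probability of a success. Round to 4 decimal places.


For a Beta-Bernoulli model, the predictive probability is the mean:
P(success) = 50/(50+18) = 50/68 = 0.7353

0.7353


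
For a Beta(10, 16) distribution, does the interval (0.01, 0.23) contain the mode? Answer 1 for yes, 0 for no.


Mode of Beta(a,b) = (a-1)/(a+b-2)
= (10-1)/(10+16-2) = 0.375
Check: 0.01 <= 0.375 <= 0.23?
Result: 0

0


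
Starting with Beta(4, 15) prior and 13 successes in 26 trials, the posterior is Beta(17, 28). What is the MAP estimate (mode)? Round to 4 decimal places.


The mode of Beta(a, b) when a > 1 and b > 1 is (a-1)/(a+b-2)
= (17 - 1) / (17 + 28 - 2)
= 16 / 43
= 0.3721

0.3721


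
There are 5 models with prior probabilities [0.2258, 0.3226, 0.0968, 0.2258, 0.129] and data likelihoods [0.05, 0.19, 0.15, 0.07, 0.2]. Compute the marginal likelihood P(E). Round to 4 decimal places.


P(E) = sum over models of P(M_i) * P(E|M_i)
= 0.2258*0.05 + 0.3226*0.19 + 0.0968*0.15 + 0.2258*0.07 + 0.129*0.2
= 0.1287

0.1287


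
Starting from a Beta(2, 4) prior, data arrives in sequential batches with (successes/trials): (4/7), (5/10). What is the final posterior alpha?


In sequential Bayesian updating, we sum all successes.
Total successes = 9
Final alpha = 2 + 9 = 11

11


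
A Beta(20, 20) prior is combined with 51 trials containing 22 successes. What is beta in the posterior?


In conjugate updating:
beta_posterior = beta_prior + (n - k)
= 20 + (51 - 22)
= 20 + 29 = 49

49


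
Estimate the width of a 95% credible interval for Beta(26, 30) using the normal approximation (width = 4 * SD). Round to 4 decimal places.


For Beta(a,b): Var = ab/((a+b)^2(a+b+1))
Var = 0.0044, SD = 0.0661
Approximate 95% CI width = 4 * 0.0661 = 0.2642

0.2642
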